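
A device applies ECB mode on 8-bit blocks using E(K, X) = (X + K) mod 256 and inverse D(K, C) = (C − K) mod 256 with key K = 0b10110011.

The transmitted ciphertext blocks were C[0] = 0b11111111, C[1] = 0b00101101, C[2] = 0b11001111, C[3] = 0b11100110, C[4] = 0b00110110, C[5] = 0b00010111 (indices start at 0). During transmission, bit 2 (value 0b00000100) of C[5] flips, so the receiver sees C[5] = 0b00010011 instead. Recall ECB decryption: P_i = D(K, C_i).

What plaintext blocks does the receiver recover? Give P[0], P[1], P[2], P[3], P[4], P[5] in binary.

Only C[5] changed, to 0b00010011. In ECB, a change in C_i affects only P_i. Decrypting the received ciphertext:
P[0]: D(K, 0b11111111) = 0b01001100.
P[1]: D(K, 0b00101101) = 0b01111010.
P[2]: D(K, 0b11001111) = 0b00011100.
P[3]: D(K, 0b11100110) = 0b00110011.
P[4]: D(K, 0b00110110) = 0b10000011.
P[5]: D(K, 0b00010011) = 0b01100000.
Blocks that differ from the original plaintext: P[5].

P[0] = 0b01001100, P[1] = 0b01111010, P[2] = 0b00011100, P[3] = 0b00110011, P[4] = 0b10000011, P[5] = 0b01100000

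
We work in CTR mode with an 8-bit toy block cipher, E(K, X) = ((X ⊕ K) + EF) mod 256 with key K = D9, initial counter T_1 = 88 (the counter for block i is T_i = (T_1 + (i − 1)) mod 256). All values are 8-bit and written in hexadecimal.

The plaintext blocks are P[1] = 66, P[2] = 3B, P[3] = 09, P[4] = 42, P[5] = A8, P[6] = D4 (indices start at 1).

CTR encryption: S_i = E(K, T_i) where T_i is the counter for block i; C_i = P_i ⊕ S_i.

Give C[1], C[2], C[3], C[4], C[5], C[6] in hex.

C[1]: T = 88, S = E(K, T) = 40; 66 ⊕ 40 = 26.
C[2]: T = 89, S = E(K, T) = 3F; 3B ⊕ 3F = 04.
C[3]: T = 8A, S = E(K, T) = 42; 09 ⊕ 42 = 4B.
C[4]: T = 8B, S = E(K, T) = 41; 42 ⊕ 41 = 03.
C[5]: T = 8C, S = E(K, T) = 44; A8 ⊕ 44 = EC.
C[6]: T = 8D, S = E(K, T) = 43; D4 ⊕ 43 = 97.

C[1] = 26, C[2] = 04, C[3] = 4B, C[4] = 03, C[5] = EC, C[6] = 97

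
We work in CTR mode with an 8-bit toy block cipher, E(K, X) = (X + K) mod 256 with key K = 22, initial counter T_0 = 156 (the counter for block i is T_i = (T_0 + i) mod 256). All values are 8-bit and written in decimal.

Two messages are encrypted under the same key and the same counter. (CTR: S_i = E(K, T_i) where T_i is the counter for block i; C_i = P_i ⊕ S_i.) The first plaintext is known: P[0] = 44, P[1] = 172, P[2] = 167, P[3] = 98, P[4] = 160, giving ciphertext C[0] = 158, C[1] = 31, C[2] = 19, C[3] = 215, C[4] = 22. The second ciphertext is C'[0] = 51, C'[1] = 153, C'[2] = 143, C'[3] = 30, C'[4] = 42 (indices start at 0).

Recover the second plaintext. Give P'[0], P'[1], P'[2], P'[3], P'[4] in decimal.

P'[0] = 129, P'[1] = 42, P'[2] = 59, P'[3] = 171, P'[4] = 156

In CTR with a reused counter, both messages share the same keystream S_i, so C_i ⊕ C'_i = P_i ⊕ P'_i and thus P'_i = P_i ⊕ C_i ⊕ C'_i.
P'[0]: 44 ⊕ 158 ⊕ 51 = 129.
P'[1]: 172 ⊕ 31 ⊕ 153 = 42.
P'[2]: 167 ⊕ 19 ⊕ 143 = 59.
P'[3]: 98 ⊕ 215 ⊕ 30 = 171.
P'[4]: 160 ⊕ 22 ⊕ 42 = 156.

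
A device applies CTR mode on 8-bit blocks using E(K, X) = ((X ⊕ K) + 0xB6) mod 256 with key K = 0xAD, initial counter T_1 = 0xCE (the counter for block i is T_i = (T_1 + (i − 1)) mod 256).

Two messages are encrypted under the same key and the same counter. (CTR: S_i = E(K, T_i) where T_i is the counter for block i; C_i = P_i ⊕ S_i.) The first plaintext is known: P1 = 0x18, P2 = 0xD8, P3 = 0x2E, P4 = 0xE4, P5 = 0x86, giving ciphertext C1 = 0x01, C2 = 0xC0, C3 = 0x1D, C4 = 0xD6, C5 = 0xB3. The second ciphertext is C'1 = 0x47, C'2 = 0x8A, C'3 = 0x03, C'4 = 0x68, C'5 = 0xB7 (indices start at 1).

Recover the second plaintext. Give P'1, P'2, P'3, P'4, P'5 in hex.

P'1 = 0x5E, P'2 = 0x92, P'3 = 0x30, P'4 = 0x5A, P'5 = 0x82

In CTR with a reused counter, both messages share the same keystream S_i, so C_i ⊕ C'_i = P_i ⊕ P'_i and thus P'_i = P_i ⊕ C_i ⊕ C'_i.
P'1: 0x18 ⊕ 0x01 ⊕ 0x47 = 0x5E.
P'2: 0xD8 ⊕ 0xC0 ⊕ 0x8A = 0x92.
P'3: 0x2E ⊕ 0x1D ⊕ 0x03 = 0x30.
P'4: 0xE4 ⊕ 0xD6 ⊕ 0x68 = 0x5A.
P'5: 0x86 ⊕ 0xB3 ⊕ 0xB7 = 0x82.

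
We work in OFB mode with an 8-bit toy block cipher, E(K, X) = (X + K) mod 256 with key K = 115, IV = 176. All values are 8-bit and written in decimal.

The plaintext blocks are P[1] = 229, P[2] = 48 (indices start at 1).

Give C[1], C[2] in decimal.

OFB encryption: S_i = E(K, S_{i−1}) with S_{0} = IV; C_i = P_i ⊕ S_i.
C[1]: S = E(K, 176) = 35; 229 ⊕ 35 = 198.
C[2]: S = E(K, 35) = 150; 48 ⊕ 150 = 166.

C[1] = 198, C[2] = 166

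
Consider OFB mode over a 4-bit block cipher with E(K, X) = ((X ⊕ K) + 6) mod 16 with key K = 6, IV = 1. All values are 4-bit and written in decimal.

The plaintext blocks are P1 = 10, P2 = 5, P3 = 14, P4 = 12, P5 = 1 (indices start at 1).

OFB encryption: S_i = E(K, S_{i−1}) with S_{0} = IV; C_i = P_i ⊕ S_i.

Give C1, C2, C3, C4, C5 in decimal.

C1 = 7, C2 = 4, C3 = 3, C4 = 13, C5 = 12

C1: S = E(K, 1) = 13; 10 ⊕ 13 = 7.
C2: S = E(K, 13) = 1; 5 ⊕ 1 = 4.
C3: S = E(K, 1) = 13; 14 ⊕ 13 = 3.
C4: S = E(K, 13) = 1; 12 ⊕ 1 = 13.
C5: S = E(K, 1) = 13; 1 ⊕ 13 = 12.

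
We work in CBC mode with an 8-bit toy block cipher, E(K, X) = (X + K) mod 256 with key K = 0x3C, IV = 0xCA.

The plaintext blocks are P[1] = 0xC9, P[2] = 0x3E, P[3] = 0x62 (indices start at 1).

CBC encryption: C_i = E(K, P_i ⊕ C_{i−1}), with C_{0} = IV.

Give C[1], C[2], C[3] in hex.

C[1] = 0x3F, C[2] = 0x3D, C[3] = 0x9B

C[1]: P[1] ⊕ 0xCA = 0x03; E(K, 0x03) = 0x3F.
C[2]: P[2] ⊕ 0x3F = 0x01; E(K, 0x01) = 0x3D.
C[3]: P[3] ⊕ 0x3D = 0x5F; E(K, 0x5F) = 0x9B.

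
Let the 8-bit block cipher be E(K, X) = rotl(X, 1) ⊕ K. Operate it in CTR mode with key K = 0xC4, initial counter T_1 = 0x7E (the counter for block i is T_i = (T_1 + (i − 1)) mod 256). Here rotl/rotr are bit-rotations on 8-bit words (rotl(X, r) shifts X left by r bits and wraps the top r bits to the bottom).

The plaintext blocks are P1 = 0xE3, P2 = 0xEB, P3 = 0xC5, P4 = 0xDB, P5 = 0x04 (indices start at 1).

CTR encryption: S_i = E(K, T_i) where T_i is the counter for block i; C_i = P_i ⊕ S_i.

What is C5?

C1: T = 0x7E, S = E(K, T) = 0x38; 0xE3 ⊕ 0x38 = 0xDB.
C2: T = 0x7F, S = E(K, T) = 0x3A; 0xEB ⊕ 0x3A = 0xD1.
C3: T = 0x80, S = E(K, T) = 0xC5; 0xC5 ⊕ 0xC5 = 0x00.
C4: T = 0x81, S = E(K, T) = 0xC7; 0xDB ⊕ 0xC7 = 0x1C.
C5: T = 0x82, S = E(K, T) = 0xC1; 0x04 ⊕ 0xC1 = 0xC5.

C5 = 0xC5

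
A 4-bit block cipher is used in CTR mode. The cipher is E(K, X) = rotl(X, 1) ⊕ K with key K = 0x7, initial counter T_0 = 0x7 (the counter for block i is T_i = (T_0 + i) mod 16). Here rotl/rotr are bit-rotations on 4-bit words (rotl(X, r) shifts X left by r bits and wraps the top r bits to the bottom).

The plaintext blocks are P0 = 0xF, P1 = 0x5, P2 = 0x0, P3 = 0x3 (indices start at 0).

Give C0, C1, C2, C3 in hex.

CTR encryption: S_i = E(K, T_i) where T_i is the counter for block i; C_i = P_i ⊕ S_i.
C0: T = 0x7, S = E(K, T) = 0x9; 0xF ⊕ 0x9 = 0x6.
C1: T = 0x8, S = E(K, T) = 0x6; 0x5 ⊕ 0x6 = 0x3.
C2: T = 0x9, S = E(K, T) = 0x4; 0x0 ⊕ 0x4 = 0x4.
C3: T = 0xA, S = E(K, T) = 0x2; 0x3 ⊕ 0x2 = 0x1.

C0 = 0x6, C1 = 0x3, C2 = 0x4, C3 = 0x1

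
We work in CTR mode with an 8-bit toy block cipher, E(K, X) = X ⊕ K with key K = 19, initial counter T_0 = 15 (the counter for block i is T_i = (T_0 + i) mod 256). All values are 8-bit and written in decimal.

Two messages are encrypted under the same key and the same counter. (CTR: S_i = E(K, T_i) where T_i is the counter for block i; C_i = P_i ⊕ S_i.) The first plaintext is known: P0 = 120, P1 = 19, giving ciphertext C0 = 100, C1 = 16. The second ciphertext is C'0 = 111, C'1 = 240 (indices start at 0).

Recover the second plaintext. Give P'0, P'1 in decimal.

P'0 = 115, P'1 = 243

In CTR with a reused counter, both messages share the same keystream S_i, so C_i ⊕ C'_i = P_i ⊕ P'_i and thus P'_i = P_i ⊕ C_i ⊕ C'_i.
P'0: 120 ⊕ 100 ⊕ 111 = 115.
P'1: 19 ⊕ 16 ⊕ 240 = 243.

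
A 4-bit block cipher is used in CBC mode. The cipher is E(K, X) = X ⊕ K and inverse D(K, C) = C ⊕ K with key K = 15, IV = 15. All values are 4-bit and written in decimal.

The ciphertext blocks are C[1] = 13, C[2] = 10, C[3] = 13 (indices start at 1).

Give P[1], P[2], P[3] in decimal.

P[1] = 13, P[2] = 8, P[3] = 8

CBC decryption: P_i = D(K, C_i) ⊕ C_{i−1}, with C_{0} = IV.
P[1]: D(K, 13) = 2; 2 ⊕ 15 = 13.
P[2]: D(K, 10) = 5; 5 ⊕ 13 = 8.
P[3]: D(K, 13) = 2; 2 ⊕ 10 = 8.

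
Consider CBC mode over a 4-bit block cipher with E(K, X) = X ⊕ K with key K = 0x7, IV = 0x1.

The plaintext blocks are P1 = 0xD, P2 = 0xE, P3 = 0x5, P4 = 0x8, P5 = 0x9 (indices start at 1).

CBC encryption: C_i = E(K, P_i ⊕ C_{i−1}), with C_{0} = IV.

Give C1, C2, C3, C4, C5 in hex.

C1: P1 ⊕ 0x1 = 0xC; E(K, 0xC) = 0xB.
C2: P2 ⊕ 0xB = 0x5; E(K, 0x5) = 0x2.
C3: P3 ⊕ 0x2 = 0x7; E(K, 0x7) = 0x0.
C4: P4 ⊕ 0x0 = 0x8; E(K, 0x8) = 0xF.
C5: P5 ⊕ 0xF = 0x6; E(K, 0x6) = 0x1.

C1 = 0xB, C2 = 0x2, C3 = 0x0, C4 = 0xF, C5 = 0x1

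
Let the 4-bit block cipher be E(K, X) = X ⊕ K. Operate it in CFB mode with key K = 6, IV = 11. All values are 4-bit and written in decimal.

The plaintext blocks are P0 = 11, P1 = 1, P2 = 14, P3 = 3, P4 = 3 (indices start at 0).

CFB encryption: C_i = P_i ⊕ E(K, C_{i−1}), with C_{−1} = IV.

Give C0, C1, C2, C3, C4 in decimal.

C0: E(K, 11) = 13; 11 ⊕ 13 = 6.
C1: E(K, 6) = 0; 1 ⊕ 0 = 1.
C2: E(K, 1) = 7; 14 ⊕ 7 = 9.
C3: E(K, 9) = 15; 3 ⊕ 15 = 12.
C4: E(K, 12) = 10; 3 ⊕ 10 = 9.

C0 = 6, C1 = 1, C2 = 9, C3 = 12, C4 = 9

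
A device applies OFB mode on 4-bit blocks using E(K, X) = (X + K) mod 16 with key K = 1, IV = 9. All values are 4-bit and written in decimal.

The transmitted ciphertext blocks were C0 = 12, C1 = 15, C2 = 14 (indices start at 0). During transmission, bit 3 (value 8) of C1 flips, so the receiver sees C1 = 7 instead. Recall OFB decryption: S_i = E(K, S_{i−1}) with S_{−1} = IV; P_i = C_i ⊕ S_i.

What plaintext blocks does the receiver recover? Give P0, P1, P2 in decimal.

Only C1 changed, to 7. In OFB, a change in C_i flips the same bit in P_i only; the keystream is unaffected. Decrypting the received ciphertext:
P0: S = E(K, 9) = 10; 12 ⊕ 10 = 6.
P1: S = E(K, 10) = 11; 7 ⊕ 11 = 12.
P2: S = E(K, 11) = 12; 14 ⊕ 12 = 2.
Blocks that differ from the original plaintext: P1.

P0 = 6, P1 = 12, P2 = 2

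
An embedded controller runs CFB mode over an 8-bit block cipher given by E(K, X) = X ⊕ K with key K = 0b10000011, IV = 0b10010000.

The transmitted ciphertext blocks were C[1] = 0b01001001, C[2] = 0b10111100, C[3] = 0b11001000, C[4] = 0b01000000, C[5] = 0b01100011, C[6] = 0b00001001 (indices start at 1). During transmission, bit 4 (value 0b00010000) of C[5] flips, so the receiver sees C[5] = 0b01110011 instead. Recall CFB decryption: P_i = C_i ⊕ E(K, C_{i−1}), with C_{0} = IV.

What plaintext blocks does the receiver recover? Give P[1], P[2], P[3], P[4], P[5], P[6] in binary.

Only C[5] changed, to 0b01110011. In CFB, a change in C_i flips the same bit in P_i and garbles P_{i+1}. Decrypting the received ciphertext:
P[1]: E(K, 0b10010000) = 0b00010011; 0b01001001 ⊕ 0b00010011 = 0b01011010.
P[2]: E(K, 0b01001001) = 0b11001010; 0b10111100 ⊕ 0b11001010 = 0b01110110.
P[3]: E(K, 0b10111100) = 0b00111111; 0b11001000 ⊕ 0b00111111 = 0b11110111.
P[4]: E(K, 0b11001000) = 0b01001011; 0b01000000 ⊕ 0b01001011 = 0b00001011.
P[5]: E(K, 0b01000000) = 0b11000011; 0b01110011 ⊕ 0b11000011 = 0b10110000.
P[6]: E(K, 0b01110011) = 0b11110000; 0b00001001 ⊕ 0b11110000 = 0b11111001.
Blocks that differ from the original plaintext: P[5], P[6].

P[1] = 0b01011010, P[2] = 0b01110110, P[3] = 0b11110111, P[4] = 0b00001011, P[5] = 0b10110000, P[6] = 0b11111001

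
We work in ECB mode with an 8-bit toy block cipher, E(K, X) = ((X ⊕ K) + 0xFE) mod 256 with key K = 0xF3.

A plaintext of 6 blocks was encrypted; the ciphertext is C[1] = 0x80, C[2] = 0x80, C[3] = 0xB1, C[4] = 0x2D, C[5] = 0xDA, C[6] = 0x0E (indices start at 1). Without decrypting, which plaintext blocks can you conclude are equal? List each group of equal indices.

P[1] = P[2]

ECB encrypts each block independently with the same key, so equal ciphertext blocks imply equal plaintext blocks.
C[1] = C[2] = 0x80, so P[1] = P[2].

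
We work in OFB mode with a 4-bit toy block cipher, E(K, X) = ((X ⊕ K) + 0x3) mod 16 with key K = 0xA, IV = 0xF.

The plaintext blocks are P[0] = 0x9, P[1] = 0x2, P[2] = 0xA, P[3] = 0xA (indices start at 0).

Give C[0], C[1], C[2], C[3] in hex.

OFB encryption: S_i = E(K, S_{i−1}) with S_{−1} = IV; C_i = P_i ⊕ S_i.
C[0]: S = E(K, 0xF) = 0x8; 0x9 ⊕ 0x8 = 0x1.
C[1]: S = E(K, 0x8) = 0x5; 0x2 ⊕ 0x5 = 0x7.
C[2]: S = E(K, 0x5) = 0x2; 0xA ⊕ 0x2 = 0x8.
C[3]: S = E(K, 0x2) = 0xB; 0xA ⊕ 0xB = 0x1.

C[0] = 0x1, C[1] = 0x7, C[2] = 0x8, C[3] = 0x1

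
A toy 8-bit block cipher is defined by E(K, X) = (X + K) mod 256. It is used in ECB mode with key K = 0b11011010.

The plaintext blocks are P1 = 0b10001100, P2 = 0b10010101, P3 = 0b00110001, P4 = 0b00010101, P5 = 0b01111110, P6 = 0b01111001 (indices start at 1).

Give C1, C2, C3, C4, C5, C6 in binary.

C1 = 0b01100110, C2 = 0b01101111, C3 = 0b00001011, C4 = 0b11101111, C5 = 0b01011000, C6 = 0b01010011

ECB encryption: C_i = E(K, P_i).
C1: E(K, 0b10001100) = 0b01100110.
C2: E(K, 0b10010101) = 0b01101111.
C3: E(K, 0b00110001) = 0b00001011.
C4: E(K, 0b00010101) = 0b11101111.
C5: E(K, 0b01111110) = 0b01011000.
C6: E(K, 0b01111001) = 0b01010011.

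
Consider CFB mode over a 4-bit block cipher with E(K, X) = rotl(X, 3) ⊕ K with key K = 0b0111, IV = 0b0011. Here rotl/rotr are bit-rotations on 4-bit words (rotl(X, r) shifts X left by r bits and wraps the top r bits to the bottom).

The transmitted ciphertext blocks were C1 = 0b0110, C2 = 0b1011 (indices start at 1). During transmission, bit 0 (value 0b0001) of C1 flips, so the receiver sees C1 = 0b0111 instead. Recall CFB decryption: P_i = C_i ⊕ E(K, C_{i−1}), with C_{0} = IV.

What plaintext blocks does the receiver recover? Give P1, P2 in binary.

Only C1 changed, to 0b0111. In CFB, a change in C_i flips the same bit in P_i and garbles P_{i+1}. Decrypting the received ciphertext:
P1: E(K, 0b0011) = 0b1110; 0b0111 ⊕ 0b1110 = 0b1001.
P2: E(K, 0b0111) = 0b1100; 0b1011 ⊕ 0b1100 = 0b0111.
Blocks that differ from the original plaintext: P1, P2.

P1 = 0b1001, P2 = 0b0111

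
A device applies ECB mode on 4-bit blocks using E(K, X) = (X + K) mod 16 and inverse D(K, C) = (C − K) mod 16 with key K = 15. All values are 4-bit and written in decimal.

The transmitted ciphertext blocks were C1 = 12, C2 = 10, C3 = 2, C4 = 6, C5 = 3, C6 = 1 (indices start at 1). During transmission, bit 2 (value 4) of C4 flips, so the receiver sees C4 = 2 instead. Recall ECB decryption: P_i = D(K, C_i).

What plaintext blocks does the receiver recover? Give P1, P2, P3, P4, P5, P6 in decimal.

Only C4 changed, to 2. In ECB, a change in C_i affects only P_i. Decrypting the received ciphertext:
P1: D(K, 12) = 13.
P2: D(K, 10) = 11.
P3: D(K, 2) = 3.
P4: D(K, 2) = 3.
P5: D(K, 3) = 4.
P6: D(K, 1) = 2.
Blocks that differ from the original plaintext: P4.

P1 = 13, P2 = 11, P3 = 3, P4 = 3, P5 = 4, P6 = 2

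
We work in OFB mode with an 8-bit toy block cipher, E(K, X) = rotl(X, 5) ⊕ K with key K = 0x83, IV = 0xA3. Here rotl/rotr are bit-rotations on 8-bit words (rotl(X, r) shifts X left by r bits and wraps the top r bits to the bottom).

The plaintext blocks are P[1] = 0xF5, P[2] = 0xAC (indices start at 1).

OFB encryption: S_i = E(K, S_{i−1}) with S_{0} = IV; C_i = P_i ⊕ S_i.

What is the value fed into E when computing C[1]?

0xA3

C[1]: S = E(K, 0xA3) = 0xF7; 0xF5 ⊕ 0xF7 = 0x02.
So the input to E for block [1] is 0xA3.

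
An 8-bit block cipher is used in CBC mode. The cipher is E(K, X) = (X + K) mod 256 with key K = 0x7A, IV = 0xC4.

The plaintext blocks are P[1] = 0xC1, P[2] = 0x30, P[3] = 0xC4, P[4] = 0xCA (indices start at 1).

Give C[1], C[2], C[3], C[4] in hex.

C[1] = 0x7F, C[2] = 0xC9, C[3] = 0x87, C[4] = 0xC7

CBC encryption: C_i = E(K, P_i ⊕ C_{i−1}), with C_{0} = IV.
C[1]: P[1] ⊕ 0xC4 = 0x05; E(K, 0x05) = 0x7F.
C[2]: P[2] ⊕ 0x7F = 0x4F; E(K, 0x4F) = 0xC9.
C[3]: P[3] ⊕ 0xC9 = 0x0D; E(K, 0x0D) = 0x87.
C[4]: P[4] ⊕ 0x87 = 0x4D; E(K, 0x4D) = 0xC7.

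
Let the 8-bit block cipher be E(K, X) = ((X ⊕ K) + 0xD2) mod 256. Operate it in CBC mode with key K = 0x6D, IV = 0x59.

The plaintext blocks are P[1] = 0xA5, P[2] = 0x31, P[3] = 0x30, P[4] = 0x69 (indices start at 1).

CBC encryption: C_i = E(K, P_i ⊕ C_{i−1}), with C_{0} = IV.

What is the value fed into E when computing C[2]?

0x52

C[1]: P[1] ⊕ 0x59 = 0xFC; E(K, 0xFC) = 0x63.
C[2]: P[2] ⊕ 0x63 = 0x52; E(K, 0x52) = 0x11.
So the input to E for block [2] is 0x52.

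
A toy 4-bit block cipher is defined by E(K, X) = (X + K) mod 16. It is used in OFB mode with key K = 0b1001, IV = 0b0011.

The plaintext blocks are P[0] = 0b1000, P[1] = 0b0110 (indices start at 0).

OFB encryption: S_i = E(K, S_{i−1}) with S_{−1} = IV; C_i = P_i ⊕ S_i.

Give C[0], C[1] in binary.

C[0]: S = E(K, 0b0011) = 0b1100; 0b1000 ⊕ 0b1100 = 0b0100.
C[1]: S = E(K, 0b1100) = 0b0101; 0b0110 ⊕ 0b0101 = 0b0011.

C[0] = 0b0100, C[1] = 0b0011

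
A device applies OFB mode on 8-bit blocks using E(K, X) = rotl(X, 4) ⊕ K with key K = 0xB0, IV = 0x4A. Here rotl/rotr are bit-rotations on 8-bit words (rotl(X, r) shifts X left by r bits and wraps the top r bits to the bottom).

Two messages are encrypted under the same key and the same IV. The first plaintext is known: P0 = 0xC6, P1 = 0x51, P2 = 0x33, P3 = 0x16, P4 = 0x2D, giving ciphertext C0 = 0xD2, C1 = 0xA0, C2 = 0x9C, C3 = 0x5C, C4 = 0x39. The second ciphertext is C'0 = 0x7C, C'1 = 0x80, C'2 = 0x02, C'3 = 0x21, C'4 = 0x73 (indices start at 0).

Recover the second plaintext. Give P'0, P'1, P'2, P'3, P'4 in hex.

P'0 = 0x68, P'1 = 0x71, P'2 = 0xAD, P'3 = 0x6B, P'4 = 0x67

In OFB with a reused IV, both messages share the same keystream S_i, so C_i ⊕ C'_i = P_i ⊕ P'_i and thus P'_i = P_i ⊕ C_i ⊕ C'_i.
P'0: 0xC6 ⊕ 0xD2 ⊕ 0x7C = 0x68.
P'1: 0x51 ⊕ 0xA0 ⊕ 0x80 = 0x71.
P'2: 0x33 ⊕ 0x9C ⊕ 0x02 = 0xAD.
P'3: 0x16 ⊕ 0x5C ⊕ 0x21 = 0x6B.
P'4: 0x2D ⊕ 0x39 ⊕ 0x73 = 0x67.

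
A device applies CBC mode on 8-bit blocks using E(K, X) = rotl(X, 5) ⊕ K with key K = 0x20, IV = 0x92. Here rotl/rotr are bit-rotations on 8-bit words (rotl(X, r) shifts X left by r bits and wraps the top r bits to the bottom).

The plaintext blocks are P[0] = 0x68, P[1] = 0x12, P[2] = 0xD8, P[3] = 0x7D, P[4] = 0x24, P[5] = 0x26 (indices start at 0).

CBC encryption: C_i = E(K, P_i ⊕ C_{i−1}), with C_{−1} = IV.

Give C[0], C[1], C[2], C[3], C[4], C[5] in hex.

C[0] = 0x7F, C[1] = 0x8D, C[2] = 0x8A, C[3] = 0xDE, C[4] = 0x7F, C[5] = 0x0B

C[0]: P[0] ⊕ 0x92 = 0xFA; E(K, 0xFA) = 0x7F.
C[1]: P[1] ⊕ 0x7F = 0x6D; E(K, 0x6D) = 0x8D.
C[2]: P[2] ⊕ 0x8D = 0x55; E(K, 0x55) = 0x8A.
C[3]: P[3] ⊕ 0x8A = 0xF7; E(K, 0xF7) = 0xDE.
C[4]: P[4] ⊕ 0xDE = 0xFA; E(K, 0xFA) = 0x7F.
C[5]: P[5] ⊕ 0x7F = 0x59; E(K, 0x59) = 0x0B.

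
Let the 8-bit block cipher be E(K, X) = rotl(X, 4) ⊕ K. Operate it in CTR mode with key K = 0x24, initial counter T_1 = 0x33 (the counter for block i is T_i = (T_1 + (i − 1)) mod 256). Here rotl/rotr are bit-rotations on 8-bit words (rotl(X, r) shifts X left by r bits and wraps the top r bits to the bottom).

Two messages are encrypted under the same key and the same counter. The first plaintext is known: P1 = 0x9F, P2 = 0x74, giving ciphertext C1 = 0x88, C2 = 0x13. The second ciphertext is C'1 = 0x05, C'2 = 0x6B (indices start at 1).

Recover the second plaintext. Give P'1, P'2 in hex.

P'1 = 0x12, P'2 = 0x0C

In CTR with a reused counter, both messages share the same keystream S_i, so C_i ⊕ C'_i = P_i ⊕ P'_i and thus P'_i = P_i ⊕ C_i ⊕ C'_i.
P'1: 0x9F ⊕ 0x88 ⊕ 0x05 = 0x12.
P'2: 0x74 ⊕ 0x13 ⊕ 0x6B = 0x0C.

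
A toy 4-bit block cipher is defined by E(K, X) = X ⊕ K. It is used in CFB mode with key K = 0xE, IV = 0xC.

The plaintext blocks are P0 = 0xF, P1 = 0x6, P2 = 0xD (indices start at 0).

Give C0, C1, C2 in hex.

C0 = 0xD, C1 = 0x5, C2 = 0x6

CFB encryption: C_i = P_i ⊕ E(K, C_{i−1}), with C_{−1} = IV.
C0: E(K, 0xC) = 0x2; 0xF ⊕ 0x2 = 0xD.
C1: E(K, 0xD) = 0x3; 0x6 ⊕ 0x3 = 0x5.
C2: E(K, 0x5) = 0xB; 0xD ⊕ 0xB = 0x6.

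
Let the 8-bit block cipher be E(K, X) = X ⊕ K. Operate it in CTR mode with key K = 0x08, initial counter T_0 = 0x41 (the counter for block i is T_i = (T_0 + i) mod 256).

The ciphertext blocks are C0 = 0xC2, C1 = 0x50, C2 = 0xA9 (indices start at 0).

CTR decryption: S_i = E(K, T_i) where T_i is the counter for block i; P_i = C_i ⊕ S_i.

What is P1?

P1 = 0x1A

P1: T = 0x42, S = E(K, T) = 0x4A; 0x50 ⊕ 0x4A = 0x1A.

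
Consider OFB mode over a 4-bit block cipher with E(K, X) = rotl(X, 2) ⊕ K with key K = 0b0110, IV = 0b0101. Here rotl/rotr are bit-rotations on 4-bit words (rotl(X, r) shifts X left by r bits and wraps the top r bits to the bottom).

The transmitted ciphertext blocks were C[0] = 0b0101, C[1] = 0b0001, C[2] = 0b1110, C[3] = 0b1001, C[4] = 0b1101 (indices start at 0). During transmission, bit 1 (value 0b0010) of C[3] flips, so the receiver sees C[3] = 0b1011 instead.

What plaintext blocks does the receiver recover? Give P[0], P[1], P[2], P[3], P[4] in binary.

OFB decryption: S_i = E(K, S_{i−1}) with S_{−1} = IV; P_i = C_i ⊕ S_i.
Only C[3] changed, to 0b1011. In OFB, a change in C_i flips the same bit in P_i only; the keystream is unaffected. Decrypting the received ciphertext:
P[0]: S = E(K, 0b0101) = 0b0011; 0b0101 ⊕ 0b0011 = 0b0110.
P[1]: S = E(K, 0b0011) = 0b1010; 0b0001 ⊕ 0b1010 = 0b1011.
P[2]: S = E(K, 0b1010) = 0b1100; 0b1110 ⊕ 0b1100 = 0b0010.
P[3]: S = E(K, 0b1100) = 0b0101; 0b1011 ⊕ 0b0101 = 0b1110.
P[4]: S = E(K, 0b0101) = 0b0011; 0b1101 ⊕ 0b0011 = 0b1110.
Blocks that differ from the original plaintext: P[3].

P[0] = 0b0110, P[1] = 0b1011, P[2] = 0b0010, P[3] = 0b1110, P[4] = 0b1110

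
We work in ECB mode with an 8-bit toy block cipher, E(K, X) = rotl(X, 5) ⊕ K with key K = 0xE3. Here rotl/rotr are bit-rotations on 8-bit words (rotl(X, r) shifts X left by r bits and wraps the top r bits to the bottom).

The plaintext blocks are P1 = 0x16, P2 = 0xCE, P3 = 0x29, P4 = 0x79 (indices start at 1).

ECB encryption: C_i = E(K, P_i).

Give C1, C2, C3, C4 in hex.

C1 = 0x21, C2 = 0x3A, C3 = 0xC6, C4 = 0xCC

C1: E(K, 0x16) = 0x21.
C2: E(K, 0xCE) = 0x3A.
C3: E(K, 0x29) = 0xC6.
C4: E(K, 0x79) = 0xCC.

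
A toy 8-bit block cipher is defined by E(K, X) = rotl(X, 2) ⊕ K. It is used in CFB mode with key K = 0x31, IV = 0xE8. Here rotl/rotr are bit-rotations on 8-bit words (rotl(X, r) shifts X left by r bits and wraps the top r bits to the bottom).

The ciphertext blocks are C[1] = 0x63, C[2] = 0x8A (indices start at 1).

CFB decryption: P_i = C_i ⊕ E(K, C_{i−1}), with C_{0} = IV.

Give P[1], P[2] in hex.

P[1]: E(K, 0xE8) = 0x92; 0x63 ⊕ 0x92 = 0xF1.
P[2]: E(K, 0x63) = 0xBC; 0x8A ⊕ 0xBC = 0x36.

P[1] = 0xF1, P[2] = 0x36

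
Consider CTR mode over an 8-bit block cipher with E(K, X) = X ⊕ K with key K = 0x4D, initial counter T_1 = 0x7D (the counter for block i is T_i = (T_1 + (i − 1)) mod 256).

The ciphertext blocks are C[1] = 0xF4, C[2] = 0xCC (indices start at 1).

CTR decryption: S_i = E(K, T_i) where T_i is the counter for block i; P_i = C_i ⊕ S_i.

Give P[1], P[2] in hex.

P[1] = 0xC4, P[2] = 0xFF

P[1]: T = 0x7D, S = E(K, T) = 0x30; 0xF4 ⊕ 0x30 = 0xC4.
P[2]: T = 0x7E, S = E(K, T) = 0x33; 0xCC ⊕ 0x33 = 0xFF.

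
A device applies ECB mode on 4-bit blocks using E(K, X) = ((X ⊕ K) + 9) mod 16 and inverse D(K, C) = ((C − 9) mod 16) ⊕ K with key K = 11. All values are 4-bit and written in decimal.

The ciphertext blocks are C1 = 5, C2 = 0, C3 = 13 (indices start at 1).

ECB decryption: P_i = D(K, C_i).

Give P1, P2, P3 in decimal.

P1 = 7, P2 = 12, P3 = 15

P1: D(K, 5) = 7.
P2: D(K, 0) = 12.
P3: D(K, 13) = 15.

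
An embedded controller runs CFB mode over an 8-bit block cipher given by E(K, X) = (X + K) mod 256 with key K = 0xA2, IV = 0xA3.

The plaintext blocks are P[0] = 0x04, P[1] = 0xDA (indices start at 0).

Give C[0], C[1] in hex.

C[0] = 0x41, C[1] = 0x39

CFB encryption: C_i = P_i ⊕ E(K, C_{i−1}), with C_{−1} = IV.
C[0]: E(K, 0xA3) = 0x45; 0x04 ⊕ 0x45 = 0x41.
C[1]: E(K, 0x41) = 0xE3; 0xDA ⊕ 0xE3 = 0x39.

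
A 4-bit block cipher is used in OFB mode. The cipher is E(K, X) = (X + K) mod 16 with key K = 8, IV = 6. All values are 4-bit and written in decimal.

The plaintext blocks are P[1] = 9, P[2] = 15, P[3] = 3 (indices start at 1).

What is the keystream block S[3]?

14

OFB encryption: S_i = E(K, S_{i−1}) with S_{0} = IV; C_i = P_i ⊕ S_i.
C[1]: S = E(K, 6) = 14; 9 ⊕ 14 = 7.
C[2]: S = E(K, 14) = 6; 15 ⊕ 6 = 9.
C[3]: S = E(K, 6) = 14; 3 ⊕ 14 = 13.
So S[3] = 14.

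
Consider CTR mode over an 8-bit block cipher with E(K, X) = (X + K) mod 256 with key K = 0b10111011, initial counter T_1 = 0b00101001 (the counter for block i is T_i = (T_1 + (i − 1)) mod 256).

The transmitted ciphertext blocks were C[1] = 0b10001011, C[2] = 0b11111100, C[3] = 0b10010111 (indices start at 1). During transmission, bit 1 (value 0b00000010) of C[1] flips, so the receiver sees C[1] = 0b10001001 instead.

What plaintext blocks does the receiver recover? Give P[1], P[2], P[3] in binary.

CTR decryption: S_i = E(K, T_i) where T_i is the counter for block i; P_i = C_i ⊕ S_i.
Only C[1] changed, to 0b10001001. In CTR, a change in C_i flips the same bit in P_i only; the keystream is unaffected. Decrypting the received ciphertext:
P[1]: T = 0b00101001, S = E(K, T) = 0b11100100; 0b10001001 ⊕ 0b11100100 = 0b01101101.
P[2]: T = 0b00101010, S = E(K, T) = 0b11100101; 0b11111100 ⊕ 0b11100101 = 0b00011001.
P[3]: T = 0b00101011, S = E(K, T) = 0b11100110; 0b10010111 ⊕ 0b11100110 = 0b01110001.
Blocks that differ from the original plaintext: P[1].

P[1] = 0b01101101, P[2] = 0b00011001, P[3] = 0b01110001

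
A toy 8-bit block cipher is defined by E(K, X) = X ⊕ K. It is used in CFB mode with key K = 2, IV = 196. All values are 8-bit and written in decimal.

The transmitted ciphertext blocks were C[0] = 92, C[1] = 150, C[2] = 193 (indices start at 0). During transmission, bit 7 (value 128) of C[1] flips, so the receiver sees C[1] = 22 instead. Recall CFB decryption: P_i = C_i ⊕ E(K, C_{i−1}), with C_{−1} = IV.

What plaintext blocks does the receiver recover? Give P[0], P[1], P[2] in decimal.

Only C[1] changed, to 22. In CFB, a change in C_i flips the same bit in P_i and garbles P_{i+1}. Decrypting the received ciphertext:
P[0]: E(K, 196) = 198; 92 ⊕ 198 = 154.
P[1]: E(K, 92) = 94; 22 ⊕ 94 = 72.
P[2]: E(K, 22) = 20; 193 ⊕ 20 = 213.
Blocks that differ from the original plaintext: P[1], P[2].

P[0] = 154, P[1] = 72, P[2] = 213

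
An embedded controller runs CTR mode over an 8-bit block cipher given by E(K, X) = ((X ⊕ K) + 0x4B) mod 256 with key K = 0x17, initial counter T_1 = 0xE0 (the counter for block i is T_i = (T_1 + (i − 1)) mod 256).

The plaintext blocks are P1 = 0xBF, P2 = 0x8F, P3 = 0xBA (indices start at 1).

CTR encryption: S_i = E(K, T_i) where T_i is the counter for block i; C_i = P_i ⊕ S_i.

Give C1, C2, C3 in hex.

C1 = 0xFD, C2 = 0xCE, C3 = 0xFA

C1: T = 0xE0, S = E(K, T) = 0x42; 0xBF ⊕ 0x42 = 0xFD.
C2: T = 0xE1, S = E(K, T) = 0x41; 0x8F ⊕ 0x41 = 0xCE.
C3: T = 0xE2, S = E(K, T) = 0x40; 0xBA ⊕ 0x40 = 0xFA.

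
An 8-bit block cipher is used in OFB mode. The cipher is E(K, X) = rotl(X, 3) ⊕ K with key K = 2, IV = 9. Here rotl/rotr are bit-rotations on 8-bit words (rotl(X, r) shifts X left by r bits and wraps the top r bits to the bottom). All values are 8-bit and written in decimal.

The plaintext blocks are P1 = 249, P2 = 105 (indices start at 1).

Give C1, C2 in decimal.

OFB encryption: S_i = E(K, S_{i−1}) with S_{0} = IV; C_i = P_i ⊕ S_i.
C1: S = E(K, 9) = 74; 249 ⊕ 74 = 179.
C2: S = E(K, 74) = 80; 105 ⊕ 80 = 57.

C1 = 179, C2 = 57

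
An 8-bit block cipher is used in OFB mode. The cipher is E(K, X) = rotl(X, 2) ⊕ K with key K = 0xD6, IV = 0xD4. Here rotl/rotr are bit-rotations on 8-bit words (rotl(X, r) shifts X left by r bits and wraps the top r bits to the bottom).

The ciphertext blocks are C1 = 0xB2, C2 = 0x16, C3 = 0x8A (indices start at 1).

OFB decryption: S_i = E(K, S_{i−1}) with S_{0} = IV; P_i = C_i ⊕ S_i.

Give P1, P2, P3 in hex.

P1: S = E(K, 0xD4) = 0x85; 0xB2 ⊕ 0x85 = 0x37.
P2: S = E(K, 0x85) = 0xC0; 0x16 ⊕ 0xC0 = 0xD6.
P3: S = E(K, 0xC0) = 0xD5; 0x8A ⊕ 0xD5 = 0x5F.

P1 = 0x37, P2 = 0xD6, P3 = 0x5F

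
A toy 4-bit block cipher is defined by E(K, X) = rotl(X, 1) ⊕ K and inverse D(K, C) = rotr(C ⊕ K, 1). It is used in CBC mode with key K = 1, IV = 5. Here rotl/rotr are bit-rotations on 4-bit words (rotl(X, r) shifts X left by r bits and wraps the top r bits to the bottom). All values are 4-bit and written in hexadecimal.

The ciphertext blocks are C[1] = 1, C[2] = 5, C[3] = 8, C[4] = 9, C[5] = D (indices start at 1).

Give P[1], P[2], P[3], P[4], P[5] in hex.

CBC decryption: P_i = D(K, C_i) ⊕ C_{i−1}, with C_{0} = IV.
P[1]: D(K, 1) = 0; 0 ⊕ 5 = 5.
P[2]: D(K, 5) = 2; 2 ⊕ 1 = 3.
P[3]: D(K, 8) = C; C ⊕ 5 = 9.
P[4]: D(K, 9) = 4; 4 ⊕ 8 = C.
P[5]: D(K, D) = 6; 6 ⊕ 9 = F.

P[1] = 5, P[2] = 3, P[3] = 9, P[4] = C, P[5] = F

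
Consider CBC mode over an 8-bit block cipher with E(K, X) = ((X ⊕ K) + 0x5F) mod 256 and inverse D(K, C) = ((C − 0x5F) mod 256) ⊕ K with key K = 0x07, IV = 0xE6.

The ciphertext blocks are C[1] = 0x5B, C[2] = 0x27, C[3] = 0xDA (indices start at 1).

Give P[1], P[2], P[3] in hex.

P[1] = 0x1D, P[2] = 0x94, P[3] = 0x5B

CBC decryption: P_i = D(K, C_i) ⊕ C_{i−1}, with C_{0} = IV.
P[1]: D(K, 0x5B) = 0xFB; 0xFB ⊕ 0xE6 = 0x1D.
P[2]: D(K, 0x27) = 0xCF; 0xCF ⊕ 0x5B = 0x94.
P[3]: D(K, 0xDA) = 0x7C; 0x7C ⊕ 0x27 = 0x5B.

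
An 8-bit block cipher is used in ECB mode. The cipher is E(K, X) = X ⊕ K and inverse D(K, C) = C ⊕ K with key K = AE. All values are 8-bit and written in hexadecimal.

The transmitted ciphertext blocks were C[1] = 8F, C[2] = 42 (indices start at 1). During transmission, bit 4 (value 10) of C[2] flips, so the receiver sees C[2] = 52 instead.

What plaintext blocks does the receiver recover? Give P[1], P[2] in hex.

P[1] = 21, P[2] = FC

ECB decryption: P_i = D(K, C_i).
Only C[2] changed, to 52. In ECB, a change in C_i affects only P_i. Decrypting the received ciphertext:
P[1]: D(K, 8F) = 21.
P[2]: D(K, 52) = FC.
Blocks that differ from the original plaintext: P[2].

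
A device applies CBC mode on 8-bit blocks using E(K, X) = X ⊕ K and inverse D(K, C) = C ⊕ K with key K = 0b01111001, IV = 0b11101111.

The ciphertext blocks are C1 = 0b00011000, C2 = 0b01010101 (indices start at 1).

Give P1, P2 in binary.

P1 = 0b10001110, P2 = 0b00110100

CBC decryption: P_i = D(K, C_i) ⊕ C_{i−1}, with C_{0} = IV.
P1: D(K, 0b00011000) = 0b01100001; 0b01100001 ⊕ 0b11101111 = 0b10001110.
P2: D(K, 0b01010101) = 0b00101100; 0b00101100 ⊕ 0b00011000 = 0b00110100.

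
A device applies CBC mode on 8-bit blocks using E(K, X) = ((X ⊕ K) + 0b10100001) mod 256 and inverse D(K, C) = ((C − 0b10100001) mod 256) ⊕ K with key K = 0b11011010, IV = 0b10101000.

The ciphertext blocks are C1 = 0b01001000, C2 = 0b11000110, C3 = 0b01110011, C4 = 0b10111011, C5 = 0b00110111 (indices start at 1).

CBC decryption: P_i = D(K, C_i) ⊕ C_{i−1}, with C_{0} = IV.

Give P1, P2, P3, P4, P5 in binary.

P1: D(K, 0b01001000) = 0b01111101; 0b01111101 ⊕ 0b10101000 = 0b11010101.
P2: D(K, 0b11000110) = 0b11111111; 0b11111111 ⊕ 0b01001000 = 0b10110111.
P3: D(K, 0b01110011) = 0b00001000; 0b00001000 ⊕ 0b11000110 = 0b11001110.
P4: D(K, 0b10111011) = 0b11000000; 0b11000000 ⊕ 0b01110011 = 0b10110011.
P5: D(K, 0b00110111) = 0b01001100; 0b01001100 ⊕ 0b10111011 = 0b11110111.

P1 = 0b11010101, P2 = 0b10110111, P3 = 0b11001110, P4 = 0b10110011, P5 = 0b11110111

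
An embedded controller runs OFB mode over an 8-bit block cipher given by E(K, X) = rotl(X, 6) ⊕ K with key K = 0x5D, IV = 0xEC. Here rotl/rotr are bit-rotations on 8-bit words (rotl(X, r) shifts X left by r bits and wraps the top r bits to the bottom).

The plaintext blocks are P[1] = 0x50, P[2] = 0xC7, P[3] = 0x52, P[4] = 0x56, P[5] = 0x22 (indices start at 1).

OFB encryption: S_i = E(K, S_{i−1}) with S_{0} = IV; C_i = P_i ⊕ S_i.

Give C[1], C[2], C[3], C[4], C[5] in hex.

C[1]: S = E(K, 0xEC) = 0x66; 0x50 ⊕ 0x66 = 0x36.
C[2]: S = E(K, 0x66) = 0xC4; 0xC7 ⊕ 0xC4 = 0x03.
C[3]: S = E(K, 0xC4) = 0x6C; 0x52 ⊕ 0x6C = 0x3E.
C[4]: S = E(K, 0x6C) = 0x46; 0x56 ⊕ 0x46 = 0x10.
C[5]: S = E(K, 0x46) = 0xCC; 0x22 ⊕ 0xCC = 0xEE.

C[1] = 0x36, C[2] = 0x03, C[3] = 0x3E, C[4] = 0x10, C[5] = 0xEE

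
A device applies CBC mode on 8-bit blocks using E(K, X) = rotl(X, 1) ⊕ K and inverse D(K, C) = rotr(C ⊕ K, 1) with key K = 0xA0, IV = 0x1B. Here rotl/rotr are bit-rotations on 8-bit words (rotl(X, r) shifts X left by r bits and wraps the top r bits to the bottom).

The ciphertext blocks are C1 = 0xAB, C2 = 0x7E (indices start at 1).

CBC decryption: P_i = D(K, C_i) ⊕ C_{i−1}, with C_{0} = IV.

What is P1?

P1 = 0x9E

P1: D(K, 0xAB) = 0x85; 0x85 ⊕ 0x1B = 0x9E.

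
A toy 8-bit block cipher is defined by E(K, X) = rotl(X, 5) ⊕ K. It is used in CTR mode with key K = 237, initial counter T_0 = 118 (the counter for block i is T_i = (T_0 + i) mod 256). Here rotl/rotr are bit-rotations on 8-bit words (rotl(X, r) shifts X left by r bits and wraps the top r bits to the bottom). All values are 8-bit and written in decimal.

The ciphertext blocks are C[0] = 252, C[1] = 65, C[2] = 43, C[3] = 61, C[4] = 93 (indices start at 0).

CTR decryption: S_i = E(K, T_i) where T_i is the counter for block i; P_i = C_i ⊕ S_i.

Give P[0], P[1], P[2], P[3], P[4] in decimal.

P[0]: T = 118, S = E(K, T) = 35; 252 ⊕ 35 = 223.
P[1]: T = 119, S = E(K, T) = 3; 65 ⊕ 3 = 66.
P[2]: T = 120, S = E(K, T) = 226; 43 ⊕ 226 = 201.
P[3]: T = 121, S = E(K, T) = 194; 61 ⊕ 194 = 255.
P[4]: T = 122, S = E(K, T) = 162; 93 ⊕ 162 = 255.

P[0] = 223, P[1] = 66, P[2] = 201, P[3] = 255, P[4] = 255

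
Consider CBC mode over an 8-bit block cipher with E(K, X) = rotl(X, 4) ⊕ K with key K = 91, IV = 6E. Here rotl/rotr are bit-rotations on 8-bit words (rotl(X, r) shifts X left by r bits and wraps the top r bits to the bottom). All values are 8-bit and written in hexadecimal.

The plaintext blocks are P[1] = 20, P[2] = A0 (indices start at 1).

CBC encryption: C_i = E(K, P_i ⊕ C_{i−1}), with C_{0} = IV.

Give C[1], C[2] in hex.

C[1]: P[1] ⊕ 6E = 4E; E(K, 4E) = 75.
C[2]: P[2] ⊕ 75 = D5; E(K, D5) = CC.

C[1] = 75, C[2] = CC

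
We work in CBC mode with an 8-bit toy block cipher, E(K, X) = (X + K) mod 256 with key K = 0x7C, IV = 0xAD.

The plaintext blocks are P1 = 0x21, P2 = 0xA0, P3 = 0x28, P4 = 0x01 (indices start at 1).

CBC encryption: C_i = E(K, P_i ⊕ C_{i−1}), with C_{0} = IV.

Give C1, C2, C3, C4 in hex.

C1: P1 ⊕ 0xAD = 0x8C; E(K, 0x8C) = 0x08.
C2: P2 ⊕ 0x08 = 0xA8; E(K, 0xA8) = 0x24.
C3: P3 ⊕ 0x24 = 0x0C; E(K, 0x0C) = 0x88.
C4: P4 ⊕ 0x88 = 0x89; E(K, 0x89) = 0x05.

C1 = 0x08, C2 = 0x24, C3 = 0x88, C4 = 0x05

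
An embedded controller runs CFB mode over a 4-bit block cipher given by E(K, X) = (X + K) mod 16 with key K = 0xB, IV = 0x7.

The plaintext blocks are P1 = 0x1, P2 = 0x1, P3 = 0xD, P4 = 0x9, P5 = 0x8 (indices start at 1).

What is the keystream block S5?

CFB encryption: C_i = P_i ⊕ E(K, C_{i−1}), with C_{0} = IV.
C1: E(K, 0x7) = 0x2; 0x1 ⊕ 0x2 = 0x3.
C2: E(K, 0x3) = 0xE; 0x1 ⊕ 0xE = 0xF.
C3: E(K, 0xF) = 0xA; 0xD ⊕ 0xA = 0x7.
C4: E(K, 0x7) = 0x2; 0x9 ⊕ 0x2 = 0xB.
C5: E(K, 0xB) = 0x6; 0x8 ⊕ 0x6 = 0xE.
So S5 = 0x6.

0x6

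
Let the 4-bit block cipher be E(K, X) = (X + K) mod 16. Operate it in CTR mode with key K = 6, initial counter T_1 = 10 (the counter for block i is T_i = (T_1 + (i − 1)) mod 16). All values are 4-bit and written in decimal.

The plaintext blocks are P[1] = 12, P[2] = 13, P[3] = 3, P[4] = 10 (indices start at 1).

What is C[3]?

CTR encryption: S_i = E(K, T_i) where T_i is the counter for block i; C_i = P_i ⊕ S_i.
C[1]: T = 10, S = E(K, T) = 0; 12 ⊕ 0 = 12.
C[2]: T = 11, S = E(K, T) = 1; 13 ⊕ 1 = 12.
C[3]: T = 12, S = E(K, T) = 2; 3 ⊕ 2 = 1.

C[3] = 1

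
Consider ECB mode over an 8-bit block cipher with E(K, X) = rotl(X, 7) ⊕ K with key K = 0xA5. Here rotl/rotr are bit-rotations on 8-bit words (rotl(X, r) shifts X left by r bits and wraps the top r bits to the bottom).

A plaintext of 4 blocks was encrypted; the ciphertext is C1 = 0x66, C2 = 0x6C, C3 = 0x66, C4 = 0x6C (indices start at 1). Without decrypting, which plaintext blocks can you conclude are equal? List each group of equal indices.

P1 = P3; P2 = P4

ECB encrypts each block independently with the same key, so equal ciphertext blocks imply equal plaintext blocks.
C1 = C3 = 0x66, so P1 = P3.
C2 = C4 = 0x6C, so P2 = P4.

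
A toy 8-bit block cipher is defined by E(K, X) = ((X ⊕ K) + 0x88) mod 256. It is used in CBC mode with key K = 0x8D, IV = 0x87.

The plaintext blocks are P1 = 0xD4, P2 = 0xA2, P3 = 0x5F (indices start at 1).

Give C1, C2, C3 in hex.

CBC encryption: C_i = E(K, P_i ⊕ C_{i−1}), with C_{0} = IV.
C1: P1 ⊕ 0x87 = 0x53; E(K, 0x53) = 0x66.
C2: P2 ⊕ 0x66 = 0xC4; E(K, 0xC4) = 0xD1.
C3: P3 ⊕ 0xD1 = 0x8E; E(K, 0x8E) = 0x8B.

C1 = 0x66, C2 = 0xD1, C3 = 0x8B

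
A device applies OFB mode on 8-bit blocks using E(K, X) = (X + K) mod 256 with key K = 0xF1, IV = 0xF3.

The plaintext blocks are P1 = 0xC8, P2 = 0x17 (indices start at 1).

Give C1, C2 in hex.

C1 = 0x2C, C2 = 0xC2

OFB encryption: S_i = E(K, S_{i−1}) with S_{0} = IV; C_i = P_i ⊕ S_i.
C1: S = E(K, 0xF3) = 0xE4; 0xC8 ⊕ 0xE4 = 0x2C.
C2: S = E(K, 0xE4) = 0xD5; 0x17 ⊕ 0xD5 = 0xC2.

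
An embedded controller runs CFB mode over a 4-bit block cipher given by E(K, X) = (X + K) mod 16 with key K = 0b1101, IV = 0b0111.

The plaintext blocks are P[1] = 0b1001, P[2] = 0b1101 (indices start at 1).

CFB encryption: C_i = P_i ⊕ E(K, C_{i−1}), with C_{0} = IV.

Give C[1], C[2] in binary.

C[1] = 0b1101, C[2] = 0b0111

C[1]: E(K, 0b0111) = 0b0100; 0b1001 ⊕ 0b0100 = 0b1101.
C[2]: E(K, 0b1101) = 0b1010; 0b1101 ⊕ 0b1010 = 0b0111.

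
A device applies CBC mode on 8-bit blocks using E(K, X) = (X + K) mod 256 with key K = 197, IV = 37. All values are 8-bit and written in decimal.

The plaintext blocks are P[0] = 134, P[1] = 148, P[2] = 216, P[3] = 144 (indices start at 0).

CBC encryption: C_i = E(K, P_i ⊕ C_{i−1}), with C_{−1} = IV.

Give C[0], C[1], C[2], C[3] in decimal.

C[0] = 104, C[1] = 193, C[2] = 222, C[3] = 19

C[0]: P[0] ⊕ 37 = 163; E(K, 163) = 104.
C[1]: P[1] ⊕ 104 = 252; E(K, 252) = 193.
C[2]: P[2] ⊕ 193 = 25; E(K, 25) = 222.
C[3]: P[3] ⊕ 222 = 78; E(K, 78) = 19.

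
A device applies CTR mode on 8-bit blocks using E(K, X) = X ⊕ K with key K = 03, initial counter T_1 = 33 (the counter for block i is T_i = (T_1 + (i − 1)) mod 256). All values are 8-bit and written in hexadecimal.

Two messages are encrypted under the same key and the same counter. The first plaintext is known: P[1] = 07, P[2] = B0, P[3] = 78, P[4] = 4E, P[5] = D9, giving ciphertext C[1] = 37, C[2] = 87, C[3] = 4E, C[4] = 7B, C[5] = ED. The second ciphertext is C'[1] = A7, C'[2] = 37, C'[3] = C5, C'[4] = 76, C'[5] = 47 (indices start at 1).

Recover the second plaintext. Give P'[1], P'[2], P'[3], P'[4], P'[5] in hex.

P'[1] = 97, P'[2] = 00, P'[3] = F3, P'[4] = 43, P'[5] = 73

In CTR with a reused counter, both messages share the same keystream S_i, so C_i ⊕ C'_i = P_i ⊕ P'_i and thus P'_i = P_i ⊕ C_i ⊕ C'_i.
P'[1]: 07 ⊕ 37 ⊕ A7 = 97.
P'[2]: B0 ⊕ 87 ⊕ 37 = 00.
P'[3]: 78 ⊕ 4E ⊕ C5 = F3.
P'[4]: 4E ⊕ 7B ⊕ 76 = 43.
P'[5]: D9 ⊕ ED ⊕ 47 = 73.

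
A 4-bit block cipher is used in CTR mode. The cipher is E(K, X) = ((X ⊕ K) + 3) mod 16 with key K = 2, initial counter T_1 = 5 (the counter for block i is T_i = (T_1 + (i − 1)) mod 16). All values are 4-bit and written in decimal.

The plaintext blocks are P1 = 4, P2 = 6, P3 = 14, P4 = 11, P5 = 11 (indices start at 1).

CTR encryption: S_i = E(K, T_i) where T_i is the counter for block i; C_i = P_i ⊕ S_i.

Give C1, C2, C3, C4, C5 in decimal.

C1: T = 5, S = E(K, T) = 10; 4 ⊕ 10 = 14.
C2: T = 6, S = E(K, T) = 7; 6 ⊕ 7 = 1.
C3: T = 7, S = E(K, T) = 8; 14 ⊕ 8 = 6.
C4: T = 8, S = E(K, T) = 13; 11 ⊕ 13 = 6.
C5: T = 9, S = E(K, T) = 14; 11 ⊕ 14 = 5.

C1 = 14, C2 = 1, C3 = 6, C4 = 6, C5 = 5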